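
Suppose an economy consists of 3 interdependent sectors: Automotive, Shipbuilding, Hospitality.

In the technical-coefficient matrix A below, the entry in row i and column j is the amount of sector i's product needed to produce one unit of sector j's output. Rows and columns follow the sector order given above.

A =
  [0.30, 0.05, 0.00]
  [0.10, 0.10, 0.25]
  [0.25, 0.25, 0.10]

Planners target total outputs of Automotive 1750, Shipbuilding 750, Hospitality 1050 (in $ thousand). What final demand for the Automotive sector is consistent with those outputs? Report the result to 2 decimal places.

I − A =
  [   0.70    -0.05     0.00]
  [  -0.10     0.90    -0.25]
  [  -0.25    -0.25     0.90]
d = (I − A) x:
  d_A = (+0.70)·1750 + (-0.05)·750 + (+0.00)·1050 = 1187.50
  d_S = (-0.10)·1750 + (+0.90)·750 + (-0.25)·1050 = 237.50
  d_H = (-0.25)·1750 + (-0.25)·750 + (+0.90)·1050 = 320.00

d_A = 1187.50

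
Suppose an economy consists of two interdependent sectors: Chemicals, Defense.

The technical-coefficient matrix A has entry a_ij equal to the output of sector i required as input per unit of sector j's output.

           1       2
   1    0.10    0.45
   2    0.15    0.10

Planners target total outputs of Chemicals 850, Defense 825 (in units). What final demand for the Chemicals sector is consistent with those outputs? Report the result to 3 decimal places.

I − A =
  [   0.90    -0.45]
  [  -0.15     0.90]
d = (I − A) x:
  d_1 = (+0.90)·850 + (-0.45)·825 = 393.750
  d_2 = (-0.15)·850 + (+0.90)·825 = 615.000

d_1 = 393.750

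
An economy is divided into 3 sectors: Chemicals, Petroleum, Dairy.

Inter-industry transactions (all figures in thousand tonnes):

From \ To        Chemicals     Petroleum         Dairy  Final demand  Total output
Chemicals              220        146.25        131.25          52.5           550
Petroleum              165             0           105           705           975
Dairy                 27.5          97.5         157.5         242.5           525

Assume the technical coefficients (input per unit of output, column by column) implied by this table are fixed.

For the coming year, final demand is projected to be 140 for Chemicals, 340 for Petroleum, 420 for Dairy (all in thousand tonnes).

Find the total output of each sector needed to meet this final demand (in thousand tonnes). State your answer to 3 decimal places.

x_1 = 723.944, x_2 = 707.746, x_3 = 752.817

Technical coefficients a_ij = z_ij / X_j:
  a_11 = 220/550 = 0.40, a_21 = 165/550 = 0.30, a_31 = 27.5/550 = 0.05
  a_12 = 146.25/975 = 0.15, a_22 = 0/975 = 0.00, a_32 = 97.5/975 = 0.10
  a_13 = 131.25/525 = 0.25, a_23 = 105/525 = 0.20, a_33 = 157.5/525 = 0.30
I − A =
  [   0.60    -0.15    -0.25]
  [  -0.30     1.00    -0.20]
  [  -0.05    -0.10     0.70]
Cofactors of I−A, C_ij = (−1)^(i+j)·(minor ij) (rows/columns in the sector order above):
  C_11 = (1.00)(0.70) − (-0.20)(-0.10) = 0.6800
  C_12 = −[(-0.30)(0.70) − (-0.20)(-0.05)] = 0.2200
  C_13 = (-0.30)(-0.10) − (1.00)(-0.05) = 0.0800
  C_21 = −[(-0.15)(0.70) − (-0.25)(-0.10)] = 0.1300
  C_22 = (0.60)(0.70) − (-0.25)(-0.05) = 0.4075
  C_23 = −[(0.60)(-0.10) − (-0.15)(-0.05)] = 0.0675
  C_31 = (-0.15)(-0.20) − (-0.25)(1.00) = 0.2800
  C_32 = −[(0.60)(-0.20) − (-0.25)(-0.30)] = 0.1950
  C_33 = (0.60)(1.00) − (-0.15)(-0.30) = 0.5550
det(I−A) = Σ_j (I−A)_1j·C_1j = (0.60)(0.6800) + (-0.15)(0.2200) + (-0.25)(0.0800) = 0.3550
adj(I−A) = Cᵀ =
  [ 0.6800   0.1300   0.2800]
  [ 0.2200   0.4075   0.1950]
  [ 0.0800   0.0675   0.5550]
(I − A)⁻¹ = adj(I−A) / det(I−A) ≈
  [   1.9155     0.3662     0.7887]
  [   0.6197     1.1479     0.5493]
  [   0.2254     0.1901     1.5634]
x = (I − A)⁻¹ d = adj(I−A)·d / det(I−A), with det(I−A) = 0.3550:
  x_1 = (0.6800·140 + 0.1300·340 + 0.2800·420) / 0.3550 = 257.00 / 0.3550 ≈ 723.944
  x_2 = (0.2200·140 + 0.4075·340 + 0.1950·420) / 0.3550 = 251.25 / 0.3550 ≈ 707.746
  x_3 = (0.0800·140 + 0.0675·340 + 0.5550·420) / 0.3550 = 267.25 / 0.3550 ≈ 752.817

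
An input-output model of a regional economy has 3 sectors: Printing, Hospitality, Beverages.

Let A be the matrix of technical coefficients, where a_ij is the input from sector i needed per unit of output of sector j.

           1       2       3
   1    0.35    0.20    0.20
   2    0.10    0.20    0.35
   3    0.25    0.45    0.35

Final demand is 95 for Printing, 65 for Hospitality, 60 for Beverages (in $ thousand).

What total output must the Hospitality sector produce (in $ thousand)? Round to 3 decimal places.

x_2 = 342.994

I − A =
  [   0.65    -0.20    -0.20]
  [  -0.10     0.80    -0.35]
  [  -0.25    -0.45     0.65]
Cofactors of I−A, C_ij = (−1)^(i+j)·(minor ij) (rows/columns in the sector order above):
  C_11 = (0.80)(0.65) − (-0.35)(-0.45) = 0.3625
  C_12 = −[(-0.10)(0.65) − (-0.35)(-0.25)] = 0.1525
  C_13 = (-0.10)(-0.45) − (0.80)(-0.25) = 0.2450
  C_21 = −[(-0.20)(0.65) − (-0.20)(-0.45)] = 0.2200
  C_22 = (0.65)(0.65) − (-0.20)(-0.25) = 0.3725
  C_23 = −[(0.65)(-0.45) − (-0.20)(-0.25)] = 0.3425
  C_31 = (-0.20)(-0.35) − (-0.20)(0.80) = 0.2300
  C_32 = −[(0.65)(-0.35) − (-0.20)(-0.10)] = 0.2475
  C_33 = (0.65)(0.80) − (-0.20)(-0.10) = 0.5000
det(I−A) = Σ_j (I−A)_1j·C_1j = (0.65)(0.3625) + (-0.20)(0.1525) + (-0.20)(0.2450) = 0.156125
adj(I−A) = Cᵀ =
  [ 0.3625   0.2200   0.2300]
  [ 0.1525   0.3725   0.2475]
  [ 0.2450   0.3425   0.5000]
(I − A)⁻¹ = adj(I−A) / det(I−A) ≈
  [   2.3219     1.4091     1.4732]
  [   0.9768     2.3859     1.5853]
  [   1.5693     2.1938     3.2026]
x = (I − A)⁻¹ d = adj(I−A)·d / det(I−A), with det(I−A) = 0.156125:
  x_1 = (0.3625·95 + 0.2200·65 + 0.2300·60) / 0.156125 = 62.5375 / 0.156125 ≈ 400.560
  x_2 = (0.1525·95 + 0.3725·65 + 0.2475·60) / 0.156125 = 53.55 / 0.156125 ≈ 342.994
  x_3 = (0.2450·95 + 0.3425·65 + 0.5000·60) / 0.156125 = 75.5375 / 0.156125 ≈ 483.827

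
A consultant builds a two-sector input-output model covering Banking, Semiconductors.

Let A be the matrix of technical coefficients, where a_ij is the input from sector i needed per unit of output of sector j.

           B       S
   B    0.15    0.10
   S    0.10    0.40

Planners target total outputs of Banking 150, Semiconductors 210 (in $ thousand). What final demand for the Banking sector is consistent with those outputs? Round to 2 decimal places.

d_B = 106.50

I − A =
  [   0.85    -0.10]
  [  -0.10     0.60]
d = (I − A) x:
  d_B = (+0.85)·150 + (-0.10)·210 = 106.50
  d_S = (-0.10)·150 + (+0.60)·210 = 111.00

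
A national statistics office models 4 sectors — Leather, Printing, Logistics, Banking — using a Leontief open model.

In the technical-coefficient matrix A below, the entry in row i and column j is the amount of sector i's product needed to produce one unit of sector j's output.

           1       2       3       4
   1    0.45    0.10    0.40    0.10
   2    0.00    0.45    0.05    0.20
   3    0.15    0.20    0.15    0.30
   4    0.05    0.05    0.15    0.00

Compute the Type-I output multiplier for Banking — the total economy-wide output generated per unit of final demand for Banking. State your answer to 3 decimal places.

m_4 = 3.087

I − A =
  [   0.55    -0.10    -0.40    -0.10]
  [   0.00     0.55    -0.05    -0.20]
  [  -0.15    -0.20     0.85    -0.30]
  [  -0.05    -0.05    -0.15     1.00]
Compute the cofactors C_ij = (−1)^(i+j)·(3×3 minor ij) of I−A; the adjugate is their transpose:
adj(I−A) = Cᵀ =
  [ 0.417500   0.173750   0.232500   0.146250]
  [ 0.021250   0.370250   0.047750   0.090500]
  [ 0.091250   0.134500   0.293250   0.124000]
  [ 0.035625   0.047375   0.058000   0.217875]
det(I−A) = Σ_j (I−A)_1j·C_1j = (0.55)(0.417500) + (-0.10)(0.021250) + (-0.40)(0.091250) + (-0.10)(0.035625) = 0.1874375
(I − A)⁻¹ = adj(I−A) / det(I−A) ≈
  [   2.2274     0.9270     1.2404     0.7803]
  [   0.1134     1.9753     0.2548     0.4828]
  [   0.4868     0.7176     1.5645     0.6616]
  [   0.1901     0.2528     0.3094     1.1624]
The output multiplier for sector j is the column-j sum of the Leontief inverse (I − A)⁻¹ = adj(I−A) / det(I−A).
Column 4 of adj(I−A): (0.146250, 0.090500, 0.124000, 0.217875); det(I−A) = 0.1874375.
m_4 = (0.146250 + 0.090500 + 0.124000 + 0.217875) / 0.1874375 = 0.578625 / 0.1874375 ≈ 3.087.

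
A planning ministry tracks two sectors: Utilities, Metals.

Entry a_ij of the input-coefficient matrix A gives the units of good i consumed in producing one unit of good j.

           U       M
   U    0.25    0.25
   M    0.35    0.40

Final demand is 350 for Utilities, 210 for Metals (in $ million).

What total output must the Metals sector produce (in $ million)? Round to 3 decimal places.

I − A =
  [   0.75    -0.25]
  [  -0.35     0.60]
det(I−A) = (0.75)(0.60) − (-0.25)(-0.35) = 0.3625
adj(I−A) = [[0.60, 0.25], [0.35, 0.75]]
(I − A)⁻¹ = adj(I−A) / det(I−A) ≈
  [   1.6552     0.6897]
  [   0.9655     2.0690]
x = (I − A)⁻¹ d = adj(I−A)·d / det(I−A), with det(I−A) = 0.3625:
  x_U = (0.60·350 + 0.25·210) / 0.3625 = 262.50 / 0.3625 ≈ 724.138
  x_M = (0.35·350 + 0.75·210) / 0.3625 = 280.00 / 0.3625 ≈ 772.414

x_M = 772.414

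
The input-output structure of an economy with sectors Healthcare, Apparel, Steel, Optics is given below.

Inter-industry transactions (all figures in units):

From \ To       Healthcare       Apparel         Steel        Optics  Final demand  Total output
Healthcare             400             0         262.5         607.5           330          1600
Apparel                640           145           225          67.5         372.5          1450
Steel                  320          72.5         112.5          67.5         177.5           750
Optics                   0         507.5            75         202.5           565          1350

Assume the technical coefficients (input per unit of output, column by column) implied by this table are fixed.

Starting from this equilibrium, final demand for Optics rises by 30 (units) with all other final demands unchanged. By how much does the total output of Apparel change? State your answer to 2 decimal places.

Δx_A = 20.81

Technical coefficients a_ij = z_ij / X_j:
  a_HH = 400/1600 = 0.25, a_AH = 640/1600 = 0.40, a_SH = 320/1600 = 0.20, a_OH = 0/1600 = 0.00
  a_HA = 0/1450 = 0.00, a_AA = 145/1450 = 0.10, a_SA = 72.5/1450 = 0.05, a_OA = 507.5/1450 = 0.35
  a_HS = 262.5/750 = 0.35, a_AS = 225/750 = 0.30, a_SS = 112.5/750 = 0.15, a_OS = 75/750 = 0.10
  a_HO = 607.5/1350 = 0.45, a_AO = 67.5/1350 = 0.05, a_SO = 67.5/1350 = 0.05, a_OO = 202.5/1350 = 0.15
I − A =
  [   0.75     0.00    -0.35    -0.45]
  [  -0.40     0.90    -0.30    -0.05]
  [  -0.20    -0.05     0.85    -0.05]
  [   0.00    -0.35    -0.10     0.85]
Compute the cofactors C_ij = (−1)^(i+j)·(3×3 minor ij) of I−A; the adjugate is their transpose:
adj(I−A) = Cᵀ =
  [ 0.612625   0.157125   0.349375   0.354125]
  [ 0.339000   0.469625   0.332000   0.226625]
  [ 0.173500   0.076500   0.497625   0.125625]
  [ 0.160000   0.202375   0.195250   0.492500]
det(I−A) = Σ_j (I−A)_1j·C_1j = (0.75)(0.612625) + (0.00)(0.339000) + (-0.35)(0.173500) + (-0.45)(0.160000) = 0.32674375
(I − A)⁻¹ = adj(I−A) / det(I−A) ≈
  [   1.8749     0.4809     1.0693     1.0838]
  [   1.0375     1.4373     1.0161     0.6936]
  [   0.5310     0.2341     1.5230     0.3845]
  [   0.4897     0.6194     0.5976     1.5073]
Δx = (I − A)⁻¹ Δd with Δd having +30 in the Optics component and 0 elsewhere.
So Δx_A = L_AO · (+30), where L_AO = adj(I−A)_AO / det(I−A) = 0.226625 / 0.32674375.
Δx_A = 0.226625 × (+30) / 0.32674375 = 6.79875 / 0.32674375 ≈ 20.81.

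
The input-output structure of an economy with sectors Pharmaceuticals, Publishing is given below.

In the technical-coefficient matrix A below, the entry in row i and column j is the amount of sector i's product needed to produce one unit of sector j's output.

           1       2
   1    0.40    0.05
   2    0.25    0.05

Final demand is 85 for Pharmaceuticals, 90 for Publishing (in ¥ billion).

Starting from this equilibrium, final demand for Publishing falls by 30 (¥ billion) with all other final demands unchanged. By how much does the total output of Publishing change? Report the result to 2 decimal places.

I − A =
  [   0.60    -0.05]
  [  -0.25     0.95]
det(I−A) = (0.60)(0.95) − (-0.05)(-0.25) = 0.5575
adj(I−A) = [[0.95, 0.05], [0.25, 0.60]]
(I − A)⁻¹ = adj(I−A) / det(I−A) ≈
  [   1.7040     0.0897]
  [   0.4484     1.0762]
Δx = (I − A)⁻¹ Δd with Δd having -30 in the Publishing component and 0 elsewhere.
So Δx_2 = L_22 · (-30), where L_22 = adj(I−A)_22 / det(I−A) = 0.60 / 0.5575.
Δx_2 = 0.60 × (-30) / 0.5575 = -18.00 / 0.5575 ≈ -32.29.

Δx_2 = -32.29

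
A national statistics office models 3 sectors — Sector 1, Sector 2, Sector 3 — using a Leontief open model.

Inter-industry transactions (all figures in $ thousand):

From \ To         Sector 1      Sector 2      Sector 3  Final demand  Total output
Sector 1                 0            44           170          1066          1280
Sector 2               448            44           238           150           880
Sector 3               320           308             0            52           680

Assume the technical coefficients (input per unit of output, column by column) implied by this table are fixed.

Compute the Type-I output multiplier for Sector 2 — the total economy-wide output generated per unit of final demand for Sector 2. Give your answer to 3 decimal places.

m_2 = 2.009

Technical coefficients a_ij = z_ij / X_j:
  a_11 = 0/1280 = 0.00, a_21 = 448/1280 = 0.35, a_31 = 320/1280 = 0.25
  a_12 = 44/880 = 0.05, a_22 = 44/880 = 0.05, a_32 = 308/880 = 0.35
  a_13 = 170/680 = 0.25, a_23 = 238/680 = 0.35, a_33 = 0/680 = 0.00
I − A =
  [   1.00    -0.05    -0.25]
  [  -0.35     0.95    -0.35]
  [  -0.25    -0.35     1.00]
Cofactors of I−A, C_ij = (−1)^(i+j)·(minor ij) (rows/columns in the sector order above):
  C_11 = (0.95)(1.00) − (-0.35)(-0.35) = 0.8275
  C_12 = −[(-0.35)(1.00) − (-0.35)(-0.25)] = 0.4375
  C_13 = (-0.35)(-0.35) − (0.95)(-0.25) = 0.3600
  C_21 = −[(-0.05)(1.00) − (-0.25)(-0.35)] = 0.1375
  C_22 = (1.00)(1.00) − (-0.25)(-0.25) = 0.9375
  C_23 = −[(1.00)(-0.35) − (-0.05)(-0.25)] = 0.3625
  C_31 = (-0.05)(-0.35) − (-0.25)(0.95) = 0.2550
  C_32 = −[(1.00)(-0.35) − (-0.25)(-0.35)] = 0.4375
  C_33 = (1.00)(0.95) − (-0.05)(-0.35) = 0.9325
det(I−A) = Σ_j (I−A)_1j·C_1j = (1.00)(0.8275) + (-0.05)(0.4375) + (-0.25)(0.3600) = 0.715625
adj(I−A) = Cᵀ =
  [ 0.8275   0.1375   0.2550]
  [ 0.4375   0.9375   0.4375]
  [ 0.3600   0.3625   0.9325]
(I − A)⁻¹ = adj(I−A) / det(I−A) ≈
  [   1.1563     0.1921     0.3563]
  [   0.6114     1.3100     0.6114]
  [   0.5031     0.5066     1.3031]
The output multiplier for sector j is the column-j sum of the Leontief inverse (I − A)⁻¹ = adj(I−A) / det(I−A).
Column 2 of adj(I−A): (0.1375, 0.9375, 0.3625); det(I−A) = 0.715625.
m_2 = (0.1375 + 0.9375 + 0.3625) / 0.715625 = 1.4375 / 0.715625 ≈ 2.009.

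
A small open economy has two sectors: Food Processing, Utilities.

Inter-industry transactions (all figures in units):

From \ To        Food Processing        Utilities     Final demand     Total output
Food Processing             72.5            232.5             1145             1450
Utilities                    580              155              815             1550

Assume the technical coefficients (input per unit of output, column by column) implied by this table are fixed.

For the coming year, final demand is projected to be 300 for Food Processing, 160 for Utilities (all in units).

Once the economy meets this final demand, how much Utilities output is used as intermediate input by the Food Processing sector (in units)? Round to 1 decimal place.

Technical coefficients a_ij = z_ij / X_j:
  a_FF = 72.5/1450 = 0.05, a_UF = 580/1450 = 0.40
  a_FU = 232.5/1550 = 0.15, a_UU = 155/1550 = 0.10
I − A =
  [   0.95    -0.15]
  [  -0.40     0.90]
det(I−A) = (0.95)(0.90) − (-0.15)(-0.40) = 0.7950
adj(I−A) = [[0.90, 0.15], [0.40, 0.95]]
(I − A)⁻¹ = adj(I−A) / det(I−A) ≈
  [   1.1321     0.1887]
  [   0.5031     1.1950]
First solve x = (I − A)⁻¹ d = adj(I−A)·d / det(I−A); in particular x_F = (0.90·300 + 0.15·160) / 0.7950 = 294.00 / 0.7950 ≈ 369.811.
Intermediate flow from U to F: z_UF = a_UF · x_F = 0.40 × 294.00 / 0.7950 = 117.60 / 0.7950 ≈ 147.9.

z_UF = 147.9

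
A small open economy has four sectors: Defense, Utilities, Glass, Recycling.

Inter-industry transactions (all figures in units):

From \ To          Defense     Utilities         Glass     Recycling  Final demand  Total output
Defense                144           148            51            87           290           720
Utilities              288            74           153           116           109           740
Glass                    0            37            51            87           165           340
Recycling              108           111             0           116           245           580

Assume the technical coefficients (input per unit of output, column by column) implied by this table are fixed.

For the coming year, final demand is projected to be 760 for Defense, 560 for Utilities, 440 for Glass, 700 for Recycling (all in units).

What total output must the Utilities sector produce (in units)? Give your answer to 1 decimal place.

Technical coefficients a_ij = z_ij / X_j:
  a_11 = 144/720 = 0.20, a_21 = 288/720 = 0.40, a_31 = 0/720 = 0.00, a_41 = 108/720 = 0.15
  a_12 = 148/740 = 0.20, a_22 = 74/740 = 0.10, a_32 = 37/740 = 0.05, a_42 = 111/740 = 0.15
  a_13 = 51/340 = 0.15, a_23 = 153/340 = 0.45, a_33 = 51/340 = 0.15, a_43 = 0/340 = 0.00
  a_14 = 87/580 = 0.15, a_24 = 116/580 = 0.20, a_34 = 87/580 = 0.15, a_44 = 116/580 = 0.20
I − A =
  [   0.80    -0.20    -0.15    -0.15]
  [  -0.40     0.90    -0.45    -0.20]
  [   0.00    -0.05     0.85    -0.15]
  [  -0.15    -0.15     0.00     0.80]
Compute the cofactors C_ij = (−1)^(i+j)·(3×3 minor ij) of I−A; the adjugate is their transpose:
adj(I−A) = Cᵀ =
  [ 0.558375   0.164500   0.185625   0.180625]
  [ 0.307625   0.521500   0.330375   0.250000]
  [ 0.046750   0.053375   0.452750   0.107000]
  [ 0.162375   0.128625   0.096750   0.523000]
det(I−A) = Σ_j (I−A)_1j·C_1j = (0.80)(0.558375) + (-0.20)(0.307625) + (-0.15)(0.046750) + (-0.15)(0.162375) = 0.35380625
(I − A)⁻¹ = adj(I−A) / det(I−A) ≈
  [   1.5782     0.4649     0.5247     0.5105]
  [   0.8695     1.4740     0.9338     0.7066]
  [   0.1321     0.1509     1.2797     0.3024]
  [   0.4589     0.3635     0.2735     1.4782]
x = (I − A)⁻¹ d = adj(I−A)·d / det(I−A), with det(I−A) = 0.35380625:
  x_1 = (0.558375·760 + 0.164500·560 + 0.185625·440 + 0.180625·700) / 0.35380625 = 724.5975 / 0.35380625 ≈ 2048.0
  x_2 = (0.307625·760 + 0.521500·560 + 0.330375·440 + 0.250000·700) / 0.35380625 = 846.20 / 0.35380625 ≈ 2391.7
  x_3 = (0.046750·760 + 0.053375·560 + 0.452750·440 + 0.107000·700) / 0.35380625 = 339.53 / 0.35380625 ≈ 959.6
  x_4 = (0.162375·760 + 0.128625·560 + 0.096750·440 + 0.523000·700) / 0.35380625 = 604.105 / 0.35380625 ≈ 1707.4

x_2 = 2391.7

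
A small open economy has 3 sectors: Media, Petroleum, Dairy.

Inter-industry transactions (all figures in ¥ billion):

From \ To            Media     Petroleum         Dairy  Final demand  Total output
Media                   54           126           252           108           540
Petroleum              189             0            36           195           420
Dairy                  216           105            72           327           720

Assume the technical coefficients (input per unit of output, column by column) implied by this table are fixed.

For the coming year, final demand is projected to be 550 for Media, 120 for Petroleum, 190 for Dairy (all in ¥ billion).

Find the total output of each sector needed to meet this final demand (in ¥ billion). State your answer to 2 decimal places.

Technical coefficients a_ij = z_ij / X_j:
  a_MM = 54/540 = 0.10, a_PM = 189/540 = 0.35, a_DM = 216/540 = 0.40
  a_MP = 126/420 = 0.30, a_PP = 0/420 = 0.00, a_DP = 105/420 = 0.25
  a_MD = 252/720 = 0.35, a_PD = 36/720 = 0.05, a_DD = 72/720 = 0.10
I − A =
  [   0.90    -0.30    -0.35]
  [  -0.35     1.00    -0.05]
  [  -0.40    -0.25     0.90]
Cofactors of I−A, C_ij = (−1)^(i+j)·(minor ij) (rows/columns in the sector order above):
  C_11 = (1.00)(0.90) − (-0.05)(-0.25) = 0.8875
  C_12 = −[(-0.35)(0.90) − (-0.05)(-0.40)] = 0.3350
  C_13 = (-0.35)(-0.25) − (1.00)(-0.40) = 0.4875
  C_21 = −[(-0.30)(0.90) − (-0.35)(-0.25)] = 0.3575
  C_22 = (0.90)(0.90) − (-0.35)(-0.40) = 0.6700
  C_23 = −[(0.90)(-0.25) − (-0.30)(-0.40)] = 0.3450
  C_31 = (-0.30)(-0.05) − (-0.35)(1.00) = 0.3650
  C_32 = −[(0.90)(-0.05) − (-0.35)(-0.35)] = 0.1675
  C_33 = (0.90)(1.00) − (-0.30)(-0.35) = 0.7950
det(I−A) = Σ_j (I−A)_1j·C_1j = (0.90)(0.8875) + (-0.30)(0.3350) + (-0.35)(0.4875) = 0.527625
adj(I−A) = Cᵀ =
  [ 0.8875   0.3575   0.3650]
  [ 0.3350   0.6700   0.1675]
  [ 0.4875   0.3450   0.7950]
(I − A)⁻¹ = adj(I−A) / det(I−A) ≈
  [   1.6821     0.6776     0.6918]
  [   0.6349     1.2698     0.3175]
  [   0.9240     0.6539     1.5068]
x = (I − A)⁻¹ d = adj(I−A)·d / det(I−A), with det(I−A) = 0.527625:
  x_M = (0.8875·550 + 0.3575·120 + 0.3650·190) / 0.527625 = 600.375 / 0.527625 ≈ 1137.88
  x_P = (0.3350·550 + 0.6700·120 + 0.1675·190) / 0.527625 = 296.475 / 0.527625 ≈ 561.90
  x_D = (0.4875·550 + 0.3450·120 + 0.7950·190) / 0.527625 = 460.575 / 0.527625 ≈ 872.92

x_M = 1137.88, x_P = 561.90, x_D = 872.92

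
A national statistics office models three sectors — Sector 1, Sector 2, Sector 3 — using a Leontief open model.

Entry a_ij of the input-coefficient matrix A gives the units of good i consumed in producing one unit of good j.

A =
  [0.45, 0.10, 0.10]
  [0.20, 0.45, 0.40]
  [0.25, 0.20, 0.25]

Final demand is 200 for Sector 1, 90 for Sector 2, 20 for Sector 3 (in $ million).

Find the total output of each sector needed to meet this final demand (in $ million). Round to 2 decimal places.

x_1 = 549.15, x_2 = 639.96, x_3 = 380.37

I − A =
  [   0.55    -0.10    -0.10]
  [  -0.20     0.55    -0.40]
  [  -0.25    -0.20     0.75]
Cofactors of I−A, C_ij = (−1)^(i+j)·(minor ij) (rows/columns in the sector order above):
  C_11 = (0.55)(0.75) − (-0.40)(-0.20) = 0.3325
  C_12 = −[(-0.20)(0.75) − (-0.40)(-0.25)] = 0.2500
  C_13 = (-0.20)(-0.20) − (0.55)(-0.25) = 0.1775
  C_21 = −[(-0.10)(0.75) − (-0.10)(-0.20)] = 0.0950
  C_22 = (0.55)(0.75) − (-0.10)(-0.25) = 0.3875
  C_23 = −[(0.55)(-0.20) − (-0.10)(-0.25)] = 0.1350
  C_31 = (-0.10)(-0.40) − (-0.10)(0.55) = 0.0950
  C_32 = −[(0.55)(-0.40) − (-0.10)(-0.20)] = 0.2400
  C_33 = (0.55)(0.55) − (-0.10)(-0.20) = 0.2825
det(I−A) = Σ_j (I−A)_1j·C_1j = (0.55)(0.3325) + (-0.10)(0.2500) + (-0.10)(0.1775) = 0.140125
adj(I−A) = Cᵀ =
  [ 0.3325   0.0950   0.0950]
  [ 0.2500   0.3875   0.2400]
  [ 0.1775   0.1350   0.2825]
(I − A)⁻¹ = adj(I−A) / det(I−A) ≈
  [   2.3729     0.6780     0.6780]
  [   1.7841     2.7654     1.7128]
  [   1.2667     0.9634     2.0161]
x = (I − A)⁻¹ d = adj(I−A)·d / det(I−A), with det(I−A) = 0.140125:
  x_1 = (0.3325·200 + 0.0950·90 + 0.0950·20) / 0.140125 = 76.95 / 0.140125 ≈ 549.15
  x_2 = (0.2500·200 + 0.3875·90 + 0.2400·20) / 0.140125 = 89.675 / 0.140125 ≈ 639.96
  x_3 = (0.1775·200 + 0.1350·90 + 0.2825·20) / 0.140125 = 53.30 / 0.140125 ≈ 380.37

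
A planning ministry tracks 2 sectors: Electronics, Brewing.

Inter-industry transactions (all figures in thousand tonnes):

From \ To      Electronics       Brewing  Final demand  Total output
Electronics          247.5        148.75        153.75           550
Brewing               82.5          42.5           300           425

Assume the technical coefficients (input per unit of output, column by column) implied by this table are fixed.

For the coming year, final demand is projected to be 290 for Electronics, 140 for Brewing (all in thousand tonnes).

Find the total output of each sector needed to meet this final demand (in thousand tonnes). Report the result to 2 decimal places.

x_1 = 700.56, x_2 = 272.32

Technical coefficients a_ij = z_ij / X_j:
  a_11 = 247.5/550 = 0.45, a_21 = 82.5/550 = 0.15
  a_12 = 148.75/425 = 0.35, a_22 = 42.5/425 = 0.10
I − A =
  [   0.55    -0.35]
  [  -0.15     0.90]
det(I−A) = (0.55)(0.90) − (-0.35)(-0.15) = 0.4425
adj(I−A) = [[0.90, 0.35], [0.15, 0.55]]
(I − A)⁻¹ = adj(I−A) / det(I−A) ≈
  [   2.0339     0.7910]
  [   0.3390     1.2429]
x = (I − A)⁻¹ d = adj(I−A)·d / det(I−A), with det(I−A) = 0.4425:
  x_1 = (0.90·290 + 0.35·140) / 0.4425 = 310.00 / 0.4425 ≈ 700.56
  x_2 = (0.15·290 + 0.55·140) / 0.4425 = 120.50 / 0.4425 ≈ 272.32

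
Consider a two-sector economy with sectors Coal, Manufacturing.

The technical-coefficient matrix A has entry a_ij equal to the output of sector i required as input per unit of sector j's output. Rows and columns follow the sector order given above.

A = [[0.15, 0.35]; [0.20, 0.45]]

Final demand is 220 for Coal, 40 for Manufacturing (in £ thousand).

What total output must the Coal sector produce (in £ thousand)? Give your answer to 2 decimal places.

x_C = 339.62

I − A =
  [   0.85    -0.35]
  [  -0.20     0.55]
det(I−A) = (0.85)(0.55) − (-0.35)(-0.20) = 0.3975
adj(I−A) = [[0.55, 0.35], [0.20, 0.85]]
(I − A)⁻¹ = adj(I−A) / det(I−A) ≈
  [   1.3836     0.8805]
  [   0.5031     2.1384]
x = (I − A)⁻¹ d = adj(I−A)·d / det(I−A), with det(I−A) = 0.3975:
  x_C = (0.55·220 + 0.35·40) / 0.3975 = 135.00 / 0.3975 ≈ 339.62
  x_M = (0.20·220 + 0.85·40) / 0.3975 = 78.00 / 0.3975 ≈ 196.23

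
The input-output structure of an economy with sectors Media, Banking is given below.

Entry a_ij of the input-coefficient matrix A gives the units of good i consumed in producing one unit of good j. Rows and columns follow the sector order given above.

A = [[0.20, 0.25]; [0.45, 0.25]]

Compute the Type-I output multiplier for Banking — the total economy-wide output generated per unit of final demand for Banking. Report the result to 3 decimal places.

I − A =
  [   0.80    -0.25]
  [  -0.45     0.75]
det(I−A) = (0.80)(0.75) − (-0.25)(-0.45) = 0.4875
adj(I−A) = [[0.75, 0.25], [0.45, 0.80]]
(I − A)⁻¹ = adj(I−A) / det(I−A) ≈
  [   1.5385     0.5128]
  [   0.9231     1.6410]
The output multiplier for sector j is the column-j sum of the Leontief inverse (I − A)⁻¹ = adj(I−A) / det(I−A).
Column 2 of adj(I−A): (0.25, 0.80); det(I−A) = 0.4875.
m_2 = (0.25 + 0.80) / 0.4875 = 1.05 / 0.4875 ≈ 2.154.

m_2 = 2.154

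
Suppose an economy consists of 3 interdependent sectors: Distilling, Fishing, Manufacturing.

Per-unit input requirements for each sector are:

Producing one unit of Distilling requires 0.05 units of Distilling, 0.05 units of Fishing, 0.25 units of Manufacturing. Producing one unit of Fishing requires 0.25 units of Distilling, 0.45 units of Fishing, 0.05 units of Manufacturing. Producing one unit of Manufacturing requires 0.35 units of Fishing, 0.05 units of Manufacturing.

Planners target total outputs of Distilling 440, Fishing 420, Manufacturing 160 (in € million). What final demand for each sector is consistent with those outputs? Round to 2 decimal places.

I − A =
  [   0.95    -0.25     0.00]
  [  -0.05     0.55    -0.35]
  [  -0.25    -0.05     0.95]
d = (I − A) x:
  d_D = (+0.95)·440 + (-0.25)·420 + (+0.00)·160 = 313.00
  d_F = (-0.05)·440 + (+0.55)·420 + (-0.35)·160 = 153.00
  d_M = (-0.25)·440 + (-0.05)·420 + (+0.95)·160 = 21.00

d_D = 313.00, d_F = 153.00, d_M = 21.00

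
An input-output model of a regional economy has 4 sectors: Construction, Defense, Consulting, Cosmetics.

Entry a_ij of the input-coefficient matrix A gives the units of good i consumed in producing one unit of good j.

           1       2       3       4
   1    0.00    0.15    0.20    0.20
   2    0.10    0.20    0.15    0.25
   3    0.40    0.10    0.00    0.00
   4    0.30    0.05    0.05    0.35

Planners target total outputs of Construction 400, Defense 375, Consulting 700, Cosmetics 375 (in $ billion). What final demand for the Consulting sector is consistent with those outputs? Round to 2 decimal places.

d_3 = 502.50

I − A =
  [   1.00    -0.15    -0.20    -0.20]
  [  -0.10     0.80    -0.15    -0.25]
  [  -0.40    -0.10     1.00     0.00]
  [  -0.30    -0.05    -0.05     0.65]
d = (I − A) x:
  d_1 = (+1.00)·400 + (-0.15)·375 + (-0.20)·700 + (-0.20)·375 = 128.75
  d_2 = (-0.10)·400 + (+0.80)·375 + (-0.15)·700 + (-0.25)·375 = 61.25
  d_3 = (-0.40)·400 + (-0.10)·375 + (+1.00)·700 + (+0.00)·375 = 502.50
  d_4 = (-0.30)·400 + (-0.05)·375 + (-0.05)·700 + (+0.65)·375 = 70.00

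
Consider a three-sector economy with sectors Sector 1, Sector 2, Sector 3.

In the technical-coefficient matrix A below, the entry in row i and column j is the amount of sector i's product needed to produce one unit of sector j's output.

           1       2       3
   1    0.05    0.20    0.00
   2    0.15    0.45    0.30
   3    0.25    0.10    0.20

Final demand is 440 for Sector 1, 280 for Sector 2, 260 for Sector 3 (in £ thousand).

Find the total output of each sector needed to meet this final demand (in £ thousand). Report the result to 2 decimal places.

x_1 = 687.02, x_2 = 1063.34, x_3 = 672.61

I − A =
  [   0.95    -0.20     0.00]
  [  -0.15     0.55    -0.30]
  [  -0.25    -0.10     0.80]
Cofactors of I−A, C_ij = (−1)^(i+j)·(minor ij) (rows/columns in the sector order above):
  C_11 = (0.55)(0.80) − (-0.30)(-0.10) = 0.4100
  C_12 = −[(-0.15)(0.80) − (-0.30)(-0.25)] = 0.1950
  C_13 = (-0.15)(-0.10) − (0.55)(-0.25) = 0.1525
  C_21 = −[(-0.20)(0.80) − (0.00)(-0.10)] = 0.1600
  C_22 = (0.95)(0.80) − (0.00)(-0.25) = 0.7600
  C_23 = −[(0.95)(-0.10) − (-0.20)(-0.25)] = 0.1450
  C_31 = (-0.20)(-0.30) − (0.00)(0.55) = 0.0600
  C_32 = −[(0.95)(-0.30) − (0.00)(-0.15)] = 0.2850
  C_33 = (0.95)(0.55) − (-0.20)(-0.15) = 0.4925
det(I−A) = Σ_j (I−A)_1j·C_1j = (0.95)(0.4100) + (-0.20)(0.1950) + (0.00)(0.1525) = 0.3505
adj(I−A) = Cᵀ =
  [ 0.4100   0.1600   0.0600]
  [ 0.1950   0.7600   0.2850]
  [ 0.1525   0.1450   0.4925]
(I − A)⁻¹ = adj(I−A) / det(I−A) ≈
  [   1.1698     0.4565     0.1712]
  [   0.5563     2.1683     0.8131]
  [   0.4351     0.4137     1.4051]
x = (I − A)⁻¹ d = adj(I−A)·d / det(I−A), with det(I−A) = 0.3505:
  x_1 = (0.4100·440 + 0.1600·280 + 0.0600·260) / 0.3505 = 240.80 / 0.3505 ≈ 687.02
  x_2 = (0.1950·440 + 0.7600·280 + 0.2850·260) / 0.3505 = 372.70 / 0.3505 ≈ 1063.34
  x_3 = (0.1525·440 + 0.1450·280 + 0.4925·260) / 0.3505 = 235.75 / 0.3505 ≈ 672.61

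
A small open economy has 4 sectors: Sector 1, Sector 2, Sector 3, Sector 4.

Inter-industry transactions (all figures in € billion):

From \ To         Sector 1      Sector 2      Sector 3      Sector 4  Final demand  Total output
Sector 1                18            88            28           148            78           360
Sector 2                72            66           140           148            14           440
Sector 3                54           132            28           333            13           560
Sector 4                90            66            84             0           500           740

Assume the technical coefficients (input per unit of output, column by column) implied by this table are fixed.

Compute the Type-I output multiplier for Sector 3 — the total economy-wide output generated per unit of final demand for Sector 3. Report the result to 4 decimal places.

m_3 = 2.6967

Technical coefficients a_ij = z_ij / X_j:
  a_11 = 18/360 = 0.05, a_21 = 72/360 = 0.20, a_31 = 54/360 = 0.15, a_41 = 90/360 = 0.25
  a_12 = 88/440 = 0.20, a_22 = 66/440 = 0.15, a_32 = 132/440 = 0.30, a_42 = 66/440 = 0.15
  a_13 = 28/560 = 0.05, a_23 = 140/560 = 0.25, a_33 = 28/560 = 0.05, a_43 = 84/560 = 0.15
  a_14 = 148/740 = 0.20, a_24 = 148/740 = 0.20, a_34 = 333/740 = 0.45, a_44 = 0/740 = 0.00
I − A =
  [   0.95    -0.20    -0.05    -0.20]
  [  -0.20     0.85    -0.25    -0.20]
  [  -0.15    -0.30     0.95    -0.45]
  [  -0.25    -0.15    -0.15     1.00]
Compute the cofactors C_ij = (−1)^(i+j)·(3×3 minor ij) of I−A; the adjugate is their transpose:
adj(I−A) = Cᵀ =
  [ 0.620750   0.232375   0.130000   0.229125]
  [ 0.294125   0.773250   0.272000   0.335875]
  [ 0.307125   0.391125   0.680500   0.445875]
  [ 0.245375   0.232750   0.175375   0.641000]
det(I−A) = Σ_j (I−A)_1j·C_1j = (0.95)(0.620750) + (-0.20)(0.294125) + (-0.05)(0.307125) + (-0.20)(0.245375) = 0.46645625
(I − A)⁻¹ = adj(I−A) / det(I−A) ≈
  [   1.33078     0.49817     0.27870     0.49120]
  [   0.63055     1.65771     0.58312     0.72006]
  [   0.65842     0.83850     1.45887     0.95588]
  [   0.52604     0.49897     0.37597     1.37419]
The output multiplier for sector j is the column-j sum of the Leontief inverse (I − A)⁻¹ = adj(I−A) / det(I−A).
Column 3 of adj(I−A): (0.130000, 0.272000, 0.680500, 0.175375); det(I−A) = 0.46645625.
m_3 = (0.130000 + 0.272000 + 0.680500 + 0.175375) / 0.46645625 = 1.257875 / 0.46645625 ≈ 2.6967.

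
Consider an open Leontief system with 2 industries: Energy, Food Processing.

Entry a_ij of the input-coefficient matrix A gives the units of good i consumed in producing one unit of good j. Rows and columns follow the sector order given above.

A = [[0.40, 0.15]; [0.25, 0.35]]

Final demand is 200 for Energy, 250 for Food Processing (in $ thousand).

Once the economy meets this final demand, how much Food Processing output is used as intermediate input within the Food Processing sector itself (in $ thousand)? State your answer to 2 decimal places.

I − A =
  [   0.60    -0.15]
  [  -0.25     0.65]
det(I−A) = (0.60)(0.65) − (-0.15)(-0.25) = 0.3525
adj(I−A) = [[0.65, 0.15], [0.25, 0.60]]
(I − A)⁻¹ = adj(I−A) / det(I−A) ≈
  [   1.8440     0.4255]
  [   0.7092     1.7021]
First solve x = (I − A)⁻¹ d = adj(I−A)·d / det(I−A); in particular x_2 = (0.25·200 + 0.60·250) / 0.3525 = 200.00 / 0.3525 ≈ 567.3759.
Intermediate flow from 2 to 2: z_22 = a_22 · x_2 = 0.35 × 200.00 / 0.3525 = 70.00 / 0.3525 ≈ 198.58.

z_22 = 198.58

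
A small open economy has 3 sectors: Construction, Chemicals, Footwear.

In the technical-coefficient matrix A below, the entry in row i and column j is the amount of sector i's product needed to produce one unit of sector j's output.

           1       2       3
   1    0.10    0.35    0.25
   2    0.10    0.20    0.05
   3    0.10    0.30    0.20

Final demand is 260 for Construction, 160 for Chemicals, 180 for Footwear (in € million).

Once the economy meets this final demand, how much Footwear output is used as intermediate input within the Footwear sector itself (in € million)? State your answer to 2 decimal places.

I − A =
  [   0.90    -0.35    -0.25]
  [  -0.10     0.80    -0.05]
  [  -0.10    -0.30     0.80]
Cofactors of I−A, C_ij = (−1)^(i+j)·(minor ij) (rows/columns in the sector order above):
  C_11 = (0.80)(0.80) − (-0.05)(-0.30) = 0.6250
  C_12 = −[(-0.10)(0.80) − (-0.05)(-0.10)] = 0.0850
  C_13 = (-0.10)(-0.30) − (0.80)(-0.10) = 0.1100
  C_21 = −[(-0.35)(0.80) − (-0.25)(-0.30)] = 0.3550
  C_22 = (0.90)(0.80) − (-0.25)(-0.10) = 0.6950
  C_23 = −[(0.90)(-0.30) − (-0.35)(-0.10)] = 0.3050
  C_31 = (-0.35)(-0.05) − (-0.25)(0.80) = 0.2175
  C_32 = −[(0.90)(-0.05) − (-0.25)(-0.10)] = 0.0700
  C_33 = (0.90)(0.80) − (-0.35)(-0.10) = 0.6850
det(I−A) = Σ_j (I−A)_1j·C_1j = (0.90)(0.6250) + (-0.35)(0.0850) + (-0.25)(0.1100) = 0.50525
adj(I−A) = Cᵀ =
  [ 0.6250   0.3550   0.2175]
  [ 0.0850   0.6950   0.0700]
  [ 0.1100   0.3050   0.6850]
(I − A)⁻¹ = adj(I−A) / det(I−A) ≈
  [   1.2370     0.7026     0.4305]
  [   0.1682     1.3756     0.1385]
  [   0.2177     0.6037     1.3558]
First solve x = (I − A)⁻¹ d = adj(I−A)·d / det(I−A); in particular x_3 = (0.1100·260 + 0.3050·160 + 0.6850·180) / 0.50525 = 200.70 / 0.50525 ≈ 397.2291.
Intermediate flow from 3 to 3: z_33 = a_33 · x_3 = 0.20 × 200.70 / 0.50525 = 40.14 / 0.50525 ≈ 79.45.

z_33 = 79.45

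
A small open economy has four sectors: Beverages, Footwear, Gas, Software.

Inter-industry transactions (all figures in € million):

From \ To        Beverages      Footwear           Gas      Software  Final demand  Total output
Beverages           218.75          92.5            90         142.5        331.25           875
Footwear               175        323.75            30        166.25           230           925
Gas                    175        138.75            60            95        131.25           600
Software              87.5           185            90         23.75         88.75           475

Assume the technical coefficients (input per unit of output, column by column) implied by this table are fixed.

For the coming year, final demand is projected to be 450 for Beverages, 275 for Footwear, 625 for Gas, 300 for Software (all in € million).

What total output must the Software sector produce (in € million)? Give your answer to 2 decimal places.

Technical coefficients a_ij = z_ij / X_j:
  a_11 = 218.75/875 = 0.25, a_21 = 175/875 = 0.20, a_31 = 175/875 = 0.20, a_41 = 87.5/875 = 0.10
  a_12 = 92.5/925 = 0.10, a_22 = 323.75/925 = 0.35, a_32 = 138.75/925 = 0.15, a_42 = 185/925 = 0.20
  a_13 = 90/600 = 0.15, a_23 = 30/600 = 0.05, a_33 = 60/600 = 0.10, a_43 = 90/600 = 0.15
  a_14 = 142.5/475 = 0.30, a_24 = 166.25/475 = 0.35, a_34 = 95/475 = 0.20, a_44 = 23.75/475 = 0.05
I − A =
  [   0.75    -0.10    -0.15    -0.30]
  [  -0.20     0.65    -0.05    -0.35]
  [  -0.20    -0.15     0.90    -0.20]
  [  -0.10    -0.20    -0.15     0.95]
Compute the cofactors C_ij = (−1)^(i+j)·(3×3 minor ij) of I−A; the adjugate is their transpose:
adj(I−A) = Cᵀ =
  [ 0.456250   0.170625   0.124375   0.233125]
  [ 0.217500   0.551250   0.116250   0.296250]
  [ 0.164250   0.165375   0.356625   0.187875]
  [ 0.119750   0.160125   0.093875   0.390125]
det(I−A) = Σ_j (I−A)_1j·C_1j = (0.75)(0.456250) + (-0.10)(0.217500) + (-0.15)(0.164250) + (-0.30)(0.119750) = 0.259875
(I − A)⁻¹ = adj(I−A) / det(I−A) ≈
  [   1.7557     0.6566     0.4786     0.8971]
  [   0.8369     2.1212     0.4473     1.1400]
  [   0.6320     0.6364     1.3723     0.7229]
  [   0.4608     0.6162     0.3612     1.5012]
x = (I − A)⁻¹ d = adj(I−A)·d / det(I−A), with det(I−A) = 0.259875:
  x_1 = (0.456250·450 + 0.170625·275 + 0.124375·625 + 0.233125·300) / 0.259875 = 399.90625 / 0.259875 ≈ 1538.84
  x_2 = (0.217500·450 + 0.551250·275 + 0.116250·625 + 0.296250·300) / 0.259875 = 411.00 / 0.259875 ≈ 1581.53
  x_3 = (0.164250·450 + 0.165375·275 + 0.356625·625 + 0.187875·300) / 0.259875 = 398.64375 / 0.259875 ≈ 1533.98
  x_4 = (0.119750·450 + 0.160125·275 + 0.093875·625 + 0.390125·300) / 0.259875 = 273.63125 / 0.259875 ≈ 1052.93

x_4 = 1052.93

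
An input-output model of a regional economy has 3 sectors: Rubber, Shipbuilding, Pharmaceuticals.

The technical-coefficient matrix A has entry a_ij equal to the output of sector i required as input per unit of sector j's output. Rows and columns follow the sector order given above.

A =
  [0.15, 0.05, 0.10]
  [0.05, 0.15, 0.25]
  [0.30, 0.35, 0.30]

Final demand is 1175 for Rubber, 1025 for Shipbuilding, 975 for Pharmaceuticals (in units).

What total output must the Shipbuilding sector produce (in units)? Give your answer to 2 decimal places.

I − A =
  [   0.85    -0.05    -0.10]
  [  -0.05     0.85    -0.25]
  [  -0.30    -0.35     0.70]
Cofactors of I−A, C_ij = (−1)^(i+j)·(minor ij) (rows/columns in the sector order above):
  C_11 = (0.85)(0.70) − (-0.25)(-0.35) = 0.5075
  C_12 = −[(-0.05)(0.70) − (-0.25)(-0.30)] = 0.1100
  C_13 = (-0.05)(-0.35) − (0.85)(-0.30) = 0.2725
  C_21 = −[(-0.05)(0.70) − (-0.10)(-0.35)] = 0.0700
  C_22 = (0.85)(0.70) − (-0.10)(-0.30) = 0.5650
  C_23 = −[(0.85)(-0.35) − (-0.05)(-0.30)] = 0.3125
  C_31 = (-0.05)(-0.25) − (-0.10)(0.85) = 0.0975
  C_32 = −[(0.85)(-0.25) − (-0.10)(-0.05)] = 0.2175
  C_33 = (0.85)(0.85) − (-0.05)(-0.05) = 0.7200
det(I−A) = Σ_j (I−A)_1j·C_1j = (0.85)(0.5075) + (-0.05)(0.1100) + (-0.10)(0.2725) = 0.398625
adj(I−A) = Cᵀ =
  [ 0.5075   0.0700   0.0975]
  [ 0.1100   0.5650   0.2175]
  [ 0.2725   0.3125   0.7200]
(I − A)⁻¹ = adj(I−A) / det(I−A) ≈
  [   1.2731     0.1756     0.2446]
  [   0.2759     1.4174     0.5456]
  [   0.6836     0.7839     1.8062]
x = (I − A)⁻¹ d = adj(I−A)·d / det(I−A), with det(I−A) = 0.398625:
  x_1 = (0.5075·1175 + 0.0700·1025 + 0.0975·975) / 0.398625 = 763.125 / 0.398625 ≈ 1914.39
  x_2 = (0.1100·1175 + 0.5650·1025 + 0.2175·975) / 0.398625 = 920.4375 / 0.398625 ≈ 2309.03
  x_3 = (0.2725·1175 + 0.3125·1025 + 0.7200·975) / 0.398625 = 1342.50 / 0.398625 ≈ 3367.83

x_2 = 2309.03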